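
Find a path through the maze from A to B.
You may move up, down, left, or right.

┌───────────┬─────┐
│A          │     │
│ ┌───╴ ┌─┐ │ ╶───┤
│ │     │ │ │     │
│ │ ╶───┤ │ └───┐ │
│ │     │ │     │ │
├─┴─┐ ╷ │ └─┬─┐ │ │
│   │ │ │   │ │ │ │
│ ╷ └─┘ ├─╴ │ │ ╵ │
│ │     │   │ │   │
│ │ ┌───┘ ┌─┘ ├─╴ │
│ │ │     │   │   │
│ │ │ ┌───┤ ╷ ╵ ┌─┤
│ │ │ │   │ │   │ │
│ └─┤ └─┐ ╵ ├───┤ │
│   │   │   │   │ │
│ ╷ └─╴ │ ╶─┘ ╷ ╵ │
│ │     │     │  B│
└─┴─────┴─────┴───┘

Finding the shortest path through the maze:
Path length: 28 steps
Directions: right → right → right → right → right → down → down → right → right → down → down → right → down → left → down → left → up → left → down → down → left → down → right → right → up → right → down → right

Solution:

┌───────────┬─────┐
│A → → → → ↓│     │
│ ┌───╴ ┌─┐ │ ╶───┤
│ │     │ │↓│     │
│ │ ╶───┤ │ └───┐ │
│ │     │ │↳ → ↓│ │
├─┴─┐ ╷ │ └─┬─┐ │ │
│   │ │ │   │ │↓│ │
│ ╷ └─┘ ├─╴ │ │ ╵ │
│ │     │   │ │↳ ↓│
│ │ ┌───┘ ┌─┘ ├─╴ │
│ │ │     │↓ ↰│↓ ↲│
│ │ │ ┌───┤ ╷ ╵ ┌─┤
│ │ │ │   │↓│↑ ↲│ │
│ └─┤ └─┐ ╵ ├───┤ │
│   │   │↓ ↲│↱ ↓│ │
│ ╷ └─╴ │ ╶─┘ ╷ ╵ │
│ │     │↳ → ↑│↳ B│
└─┴─────┴─────┴───┘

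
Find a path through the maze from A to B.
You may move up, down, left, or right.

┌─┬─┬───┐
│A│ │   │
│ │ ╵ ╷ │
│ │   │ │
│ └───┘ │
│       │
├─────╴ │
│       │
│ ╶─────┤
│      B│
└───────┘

Finding the shortest path through the maze:
Path length: 13 steps
Directions: down → down → right → right → right → down → left → left → left → down → right → right → right

Solution:

┌─┬─┬───┐
│A│ │   │
│ │ ╵ ╷ │
│↓│   │ │
│ └───┘ │
│↳ → → ↓│
├─────╴ │
│↓ ← ← ↲│
│ ╶─────┤
│↳ → → B│
└───────┘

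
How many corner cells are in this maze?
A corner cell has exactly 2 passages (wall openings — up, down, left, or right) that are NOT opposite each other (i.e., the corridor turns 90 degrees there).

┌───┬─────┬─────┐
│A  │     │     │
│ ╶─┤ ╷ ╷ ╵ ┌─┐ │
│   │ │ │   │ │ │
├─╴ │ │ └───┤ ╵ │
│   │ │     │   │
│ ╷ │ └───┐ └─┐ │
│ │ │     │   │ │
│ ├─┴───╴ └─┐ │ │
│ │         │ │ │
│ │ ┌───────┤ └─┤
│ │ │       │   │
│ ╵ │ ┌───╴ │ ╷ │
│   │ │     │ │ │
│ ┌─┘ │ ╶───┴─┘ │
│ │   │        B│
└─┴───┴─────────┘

Counting corner cells (2 non-opposite passages):
Total corners: 27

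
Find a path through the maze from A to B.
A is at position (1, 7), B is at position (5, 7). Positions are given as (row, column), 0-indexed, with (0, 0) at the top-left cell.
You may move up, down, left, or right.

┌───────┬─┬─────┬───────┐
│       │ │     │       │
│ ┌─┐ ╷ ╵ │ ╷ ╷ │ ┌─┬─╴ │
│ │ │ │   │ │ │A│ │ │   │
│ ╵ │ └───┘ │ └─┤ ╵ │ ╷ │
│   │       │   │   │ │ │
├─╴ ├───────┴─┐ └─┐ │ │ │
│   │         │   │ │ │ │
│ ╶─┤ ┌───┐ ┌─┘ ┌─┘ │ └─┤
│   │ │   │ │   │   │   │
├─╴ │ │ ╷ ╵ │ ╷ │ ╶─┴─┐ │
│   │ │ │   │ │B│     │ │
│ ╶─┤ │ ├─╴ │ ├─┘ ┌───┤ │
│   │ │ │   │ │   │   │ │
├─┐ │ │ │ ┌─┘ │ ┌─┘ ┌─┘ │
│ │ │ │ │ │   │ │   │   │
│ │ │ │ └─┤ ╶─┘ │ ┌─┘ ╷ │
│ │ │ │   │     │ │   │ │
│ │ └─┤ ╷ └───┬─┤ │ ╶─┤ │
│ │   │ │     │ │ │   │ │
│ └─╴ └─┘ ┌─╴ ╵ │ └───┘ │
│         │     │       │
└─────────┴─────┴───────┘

Finding the shortest path from (1, 7) to (5, 7):
Path length: 8 steps
Directions: up → left → down → down → right → down → down → down

Solution:

┌───────┬─┬─────┬───────┐
│       │ │  ↓ ↰│       │
│ ┌─┐ ╷ ╵ │ ╷ ╷ │ ┌─┬─╴ │
│ │ │ │   │ │↓│A│ │ │   │
│ ╵ │ └───┘ │ └─┤ ╵ │ ╷ │
│   │       │↳ ↓│   │ │ │
├─╴ ├───────┴─┐ └─┐ │ │ │
│   │         │↓  │ │ │ │
│ ╶─┤ ┌───┐ ┌─┘ ┌─┘ │ └─┤
│   │ │   │ │  ↓│   │   │
├─╴ │ │ ╷ ╵ │ ╷ │ ╶─┴─┐ │
│   │ │ │   │ │B│     │ │
│ ╶─┤ │ ├─╴ │ ├─┘ ┌───┤ │
│   │ │ │   │ │   │   │ │
├─┐ │ │ │ ┌─┘ │ ┌─┘ ┌─┘ │
│ │ │ │ │ │   │ │   │   │
│ │ │ │ └─┤ ╶─┘ │ ┌─┘ ╷ │
│ │ │ │   │     │ │   │ │
│ │ └─┤ ╷ └───┬─┤ │ ╶─┤ │
│ │   │ │     │ │ │   │ │
│ └─╴ └─┘ ┌─╴ ╵ │ └───┘ │
│         │     │       │
└─────────┴─────┴───────┘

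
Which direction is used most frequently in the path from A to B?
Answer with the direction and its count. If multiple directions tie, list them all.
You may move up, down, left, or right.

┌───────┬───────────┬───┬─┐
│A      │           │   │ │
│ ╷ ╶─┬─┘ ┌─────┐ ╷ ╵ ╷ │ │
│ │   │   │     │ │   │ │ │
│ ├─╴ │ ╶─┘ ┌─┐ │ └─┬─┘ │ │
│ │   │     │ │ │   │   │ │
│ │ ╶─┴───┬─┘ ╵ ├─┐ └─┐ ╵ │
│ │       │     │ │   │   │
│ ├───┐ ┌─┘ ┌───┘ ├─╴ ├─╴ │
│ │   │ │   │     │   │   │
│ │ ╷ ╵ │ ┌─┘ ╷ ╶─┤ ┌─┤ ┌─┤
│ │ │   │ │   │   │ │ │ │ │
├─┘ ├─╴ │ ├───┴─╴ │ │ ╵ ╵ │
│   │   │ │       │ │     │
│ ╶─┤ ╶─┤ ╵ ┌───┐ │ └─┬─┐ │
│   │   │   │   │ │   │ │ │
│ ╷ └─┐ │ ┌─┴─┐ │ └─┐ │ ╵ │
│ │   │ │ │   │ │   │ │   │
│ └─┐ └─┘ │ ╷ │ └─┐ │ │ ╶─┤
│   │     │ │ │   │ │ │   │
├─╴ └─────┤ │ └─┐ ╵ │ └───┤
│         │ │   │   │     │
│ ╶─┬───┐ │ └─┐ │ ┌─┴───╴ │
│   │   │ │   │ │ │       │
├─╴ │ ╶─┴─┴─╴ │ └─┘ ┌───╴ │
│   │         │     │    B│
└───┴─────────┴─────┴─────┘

Directions: right, down, right, down, left, down, right, right, down, down, left, up, left, down, down, left, down, right, down, right, down, right, right, up, up, up, up, up, right, up, right, right, up, up, left, left, down, left, left, up, right, up, right, right, right, right, down, down, right, down, right, down, left, down, down, down, right, down, down, down, right, right, down, down
Counts: {'right': 21, 'down': 23, 'left': 9, 'up': 11}
Most common: down (23 times)

Solution:

┌───────┬───────────┬───┬─┐
│A ↓    │↱ → → → ↓  │   │ │
│ ╷ ╶─┬─┘ ┌─────┐ ╷ ╵ ╷ │ │
│ │↳ ↓│↱ ↑│↓ ← ↰│↓│   │ │ │
│ ├─╴ │ ╶─┘ ┌─┐ │ └─┬─┘ │ │
│ │↓ ↲│↑ ← ↲│ │↑│↳ ↓│   │ │
│ │ ╶─┴───┬─┘ ╵ ├─┐ └─┐ ╵ │
│ │↳ → ↓  │↱ → ↑│ │↳ ↓│   │
│ ├───┐ ┌─┘ ┌───┘ ├─╴ ├─╴ │
│ │↓ ↰│↓│↱ ↑│     │↓ ↲│   │
│ │ ╷ ╵ │ ┌─┘ ╷ ╶─┤ ┌─┤ ┌─┤
│ │↓│↑ ↲│↑│   │   │↓│ │ │ │
├─┘ ├─╴ │ ├───┴─╴ │ │ ╵ ╵ │
│↓ ↲│   │↑│       │↓│     │
│ ╶─┤ ╶─┤ ╵ ┌───┐ │ └─┬─┐ │
│↳ ↓│   │↑  │   │ │↳ ↓│ │ │
│ ╷ └─┐ │ ┌─┴─┐ │ └─┐ │ ╵ │
│ │↳ ↓│ │↑│   │ │   │↓│   │
│ └─┐ └─┘ │ ╷ │ └─┐ │ │ ╶─┤
│   │↳ → ↑│ │ │   │ │↓│   │
├─╴ └─────┤ │ └─┐ ╵ │ └───┤
│         │ │   │   │↳ → ↓│
│ ╶─┬───┐ │ └─┐ │ ┌─┴───╴ │
│   │   │ │   │ │ │      ↓│
├─╴ │ ╶─┴─┴─╴ │ └─┘ ┌───╴ │
│   │         │     │    B│
└───┴─────────┴─────┴─────┘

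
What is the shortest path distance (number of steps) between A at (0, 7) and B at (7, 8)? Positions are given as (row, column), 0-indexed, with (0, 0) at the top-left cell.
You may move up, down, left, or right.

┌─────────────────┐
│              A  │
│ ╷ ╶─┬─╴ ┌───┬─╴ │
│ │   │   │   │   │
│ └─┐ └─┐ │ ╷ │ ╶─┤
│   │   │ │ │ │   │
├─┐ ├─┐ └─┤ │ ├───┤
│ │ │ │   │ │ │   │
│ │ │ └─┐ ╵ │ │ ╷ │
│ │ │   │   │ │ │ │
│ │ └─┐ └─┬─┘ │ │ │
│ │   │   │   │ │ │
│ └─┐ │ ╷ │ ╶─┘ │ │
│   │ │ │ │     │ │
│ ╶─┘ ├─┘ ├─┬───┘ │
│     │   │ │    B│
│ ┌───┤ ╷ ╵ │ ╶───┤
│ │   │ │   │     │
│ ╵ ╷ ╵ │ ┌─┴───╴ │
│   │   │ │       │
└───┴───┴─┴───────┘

Finding path from (0, 7) to (7, 8):
Path: (0,7) → (0,6) → (0,5) → (0,4) → (0,3) → (0,2) → (0,1) → (1,1) → (1,2) → (2,2) → (2,3) → (3,3) → (3,4) → (4,4) → (4,5) → (3,5) → (2,5) → (1,5) → (1,6) → (2,6) → (3,6) → (4,6) → (5,6) → (5,5) → (6,5) → (6,6) → (6,7) → (5,7) → (4,7) → (3,7) → (3,8) → (4,8) → (5,8) → (6,8) → (7,8)
Distance: 34 steps

Solution:

┌─────────────────┐
│  ↓ ← ← ← ← ← A  │
│ ╷ ╶─┬─╴ ┌───┬─╴ │
│ │↳ ↓│   │↱ ↓│   │
│ └─┐ └─┐ │ ╷ │ ╶─┤
│   │↳ ↓│ │↑│↓│   │
├─┐ ├─┐ └─┤ │ ├───┤
│ │ │ │↳ ↓│↑│↓│↱ ↓│
│ │ │ └─┐ ╵ │ │ ╷ │
│ │ │   │↳ ↑│↓│↑│↓│
│ │ └─┐ └─┬─┘ │ │ │
│ │   │   │↓ ↲│↑│↓│
│ └─┐ │ ╷ │ ╶─┘ │ │
│   │ │ │ │↳ → ↑│↓│
│ ╶─┘ ├─┘ ├─┬───┘ │
│     │   │ │    B│
│ ┌───┤ ╷ ╵ │ ╶───┤
│ │   │ │   │     │
│ ╵ ╷ ╵ │ ┌─┴───╴ │
│   │   │ │       │
└───┴───┴─┴───────┘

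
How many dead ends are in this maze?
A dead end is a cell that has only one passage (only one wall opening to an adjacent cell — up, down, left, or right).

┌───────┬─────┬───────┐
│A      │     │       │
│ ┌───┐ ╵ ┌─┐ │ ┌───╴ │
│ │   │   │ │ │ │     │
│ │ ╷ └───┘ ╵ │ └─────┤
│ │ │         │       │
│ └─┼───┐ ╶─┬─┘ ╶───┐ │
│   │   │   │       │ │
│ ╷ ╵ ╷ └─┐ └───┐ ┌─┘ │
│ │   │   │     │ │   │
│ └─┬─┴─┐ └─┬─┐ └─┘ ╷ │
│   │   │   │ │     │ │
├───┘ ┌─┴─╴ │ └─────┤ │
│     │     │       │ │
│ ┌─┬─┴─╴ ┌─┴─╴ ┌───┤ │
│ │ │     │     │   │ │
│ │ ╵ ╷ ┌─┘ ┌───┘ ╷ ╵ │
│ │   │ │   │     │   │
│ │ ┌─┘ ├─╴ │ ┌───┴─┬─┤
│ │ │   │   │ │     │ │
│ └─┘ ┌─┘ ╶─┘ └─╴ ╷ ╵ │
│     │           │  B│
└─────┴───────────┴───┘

Checking each cell for number of passages:

Dead ends found at positions:
  (1, 5)
  (1, 8)
  (2, 1)
  (3, 6)
  (3, 9)
  (4, 8)
  (5, 1)
  (5, 3)
  (5, 6)
  (6, 3)
  (6, 9)
  (7, 1)
  (8, 4)
  (9, 1)
  (9, 7)
  (9, 10)
  (10, 3)
Total dead ends: 17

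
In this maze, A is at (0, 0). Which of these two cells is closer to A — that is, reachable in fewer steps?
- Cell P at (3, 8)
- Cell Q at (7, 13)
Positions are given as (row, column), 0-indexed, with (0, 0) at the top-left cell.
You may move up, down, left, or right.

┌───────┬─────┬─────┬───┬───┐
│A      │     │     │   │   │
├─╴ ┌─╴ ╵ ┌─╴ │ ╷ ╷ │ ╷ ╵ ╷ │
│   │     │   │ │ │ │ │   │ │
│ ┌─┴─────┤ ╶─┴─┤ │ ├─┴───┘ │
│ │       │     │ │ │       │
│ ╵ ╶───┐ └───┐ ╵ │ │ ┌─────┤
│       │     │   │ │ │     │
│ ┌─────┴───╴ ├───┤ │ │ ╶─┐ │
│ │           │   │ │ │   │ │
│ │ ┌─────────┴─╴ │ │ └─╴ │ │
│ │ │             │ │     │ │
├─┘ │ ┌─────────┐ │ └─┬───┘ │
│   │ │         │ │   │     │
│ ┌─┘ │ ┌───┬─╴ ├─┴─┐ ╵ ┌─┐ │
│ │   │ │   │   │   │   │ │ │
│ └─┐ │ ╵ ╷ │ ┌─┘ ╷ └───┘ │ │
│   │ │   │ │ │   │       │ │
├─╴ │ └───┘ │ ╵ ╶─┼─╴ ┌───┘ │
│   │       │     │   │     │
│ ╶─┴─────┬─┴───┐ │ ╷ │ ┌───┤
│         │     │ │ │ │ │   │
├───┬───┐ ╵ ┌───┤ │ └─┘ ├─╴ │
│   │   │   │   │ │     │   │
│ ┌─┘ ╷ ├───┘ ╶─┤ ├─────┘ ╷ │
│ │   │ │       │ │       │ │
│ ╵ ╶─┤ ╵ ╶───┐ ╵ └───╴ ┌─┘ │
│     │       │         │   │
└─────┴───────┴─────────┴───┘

Shortest path A → P at (3, 8): 15 steps
Shortest path A → Q at (7, 13): 32 steps

P is closer (15 steps vs 32 steps).

Path to P:

┌───────┬─────┬─────┬───┬───┐
│A → → ↓│↱ → ↓│     │   │   │
├─╴ ┌─╴ ╵ ┌─╴ │ ╷ ╷ │ ╷ ╵ ╷ │
│   │  ↳ ↑│↓ ↲│ │ │ │ │   │ │
│ ┌─┴─────┤ ╶─┴─┤ │ ├─┴───┘ │
│ │       │↳ → ↓│ │ │       │
│ ╵ ╶───┐ └───┐ ╵ │ │ ┌─────┤
│       │     │↳ P│ │ │     │
│ ┌─────┴───╴ ├───┤ │ │ ╶─┐ │
│ │           │   │ │ │   │ │
│ │ ┌─────────┴─╴ │ │ └─╴ │ │
│ │ │             │ │     │ │
├─┘ │ ┌─────────┐ │ └─┬───┘ │
│   │ │         │ │   │     │
│ ┌─┘ │ ┌───┬─╴ ├─┴─┐ ╵ ┌─┐ │
│ │   │ │   │   │   │   │ │ │
│ └─┐ │ ╵ ╷ │ ┌─┘ ╷ └───┘ │ │
│   │ │   │ │ │   │       │ │
├─╴ │ └───┘ │ ╵ ╶─┼─╴ ┌───┘ │
│   │       │     │   │     │
│ ╶─┴─────┬─┴───┐ │ ╷ │ ┌───┤
│         │     │ │ │ │ │   │
├───┬───┐ ╵ ┌───┤ │ └─┘ ├─╴ │
│   │   │   │   │ │     │   │
│ ┌─┘ ╷ ├───┘ ╶─┤ ├─────┘ ╷ │
│ │   │ │       │ │       │ │
│ ╵ ╶─┤ ╵ ╶───┐ ╵ └───╴ ┌─┘ │
│     │       │         │   │
└─────┴───────┴─────────┴───┘

Path to Q:

┌───────┬─────┬─────┬───┬───┐
│A → → ↓│↱ → ↓│  ↱ ↓│   │   │
├─╴ ┌─╴ ╵ ┌─╴ │ ╷ ╷ │ ╷ ╵ ╷ │
│   │  ↳ ↑│↓ ↲│ │↑│↓│ │   │ │
│ ┌─┴─────┤ ╶─┴─┤ │ ├─┴───┘ │
│ │       │↳ → ↓│↑│↓│       │
│ ╵ ╶───┐ └───┐ ╵ │ │ ┌─────┤
│       │     │↳ ↑│↓│ │     │
│ ┌─────┴───╴ ├───┤ │ │ ╶─┐ │
│ │           │   │↓│ │   │ │
│ │ ┌─────────┴─╴ │ │ └─╴ │ │
│ │ │             │↓│     │ │
├─┘ │ ┌─────────┐ │ └─┬───┘ │
│   │ │         │ │↳ ↓│↱ → ↓│
│ ┌─┘ │ ┌───┬─╴ ├─┴─┐ ╵ ┌─┐ │
│ │   │ │   │   │   │↳ ↑│ │Q│
│ └─┐ │ ╵ ╷ │ ┌─┘ ╷ └───┘ │ │
│   │ │   │ │ │   │       │ │
├─╴ │ └───┘ │ ╵ ╶─┼─╴ ┌───┘ │
│   │       │     │   │     │
│ ╶─┴─────┬─┴───┐ │ ╷ │ ┌───┤
│         │     │ │ │ │ │   │
├───┬───┐ ╵ ┌───┤ │ └─┘ ├─╴ │
│   │   │   │   │ │     │   │
│ ┌─┘ ╷ ├───┘ ╶─┤ ├─────┘ ╷ │
│ │   │ │       │ │       │ │
│ ╵ ╶─┤ ╵ ╶───┐ ╵ └───╴ ┌─┘ │
│     │       │         │   │
└─────┴───────┴─────────┴───┘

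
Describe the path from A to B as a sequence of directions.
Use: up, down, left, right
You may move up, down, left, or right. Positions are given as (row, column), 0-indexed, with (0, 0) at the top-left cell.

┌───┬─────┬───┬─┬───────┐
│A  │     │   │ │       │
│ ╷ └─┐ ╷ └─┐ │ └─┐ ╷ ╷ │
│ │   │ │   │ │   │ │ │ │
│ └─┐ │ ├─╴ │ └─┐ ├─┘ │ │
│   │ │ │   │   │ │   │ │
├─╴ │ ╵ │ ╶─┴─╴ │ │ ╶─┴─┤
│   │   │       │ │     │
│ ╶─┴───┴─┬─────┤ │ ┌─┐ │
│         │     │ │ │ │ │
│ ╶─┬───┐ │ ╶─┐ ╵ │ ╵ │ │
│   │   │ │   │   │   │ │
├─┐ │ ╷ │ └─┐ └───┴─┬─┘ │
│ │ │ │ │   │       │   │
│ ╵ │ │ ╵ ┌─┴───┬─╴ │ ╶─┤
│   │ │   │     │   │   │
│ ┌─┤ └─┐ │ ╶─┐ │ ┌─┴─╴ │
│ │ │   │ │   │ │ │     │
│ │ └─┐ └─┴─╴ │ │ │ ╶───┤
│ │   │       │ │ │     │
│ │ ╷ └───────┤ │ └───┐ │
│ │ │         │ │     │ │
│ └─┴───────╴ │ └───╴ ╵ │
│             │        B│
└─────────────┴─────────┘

Finding the path and converting it to directions:
Path through cells: (0,0) → (1,0) → (2,0) → (2,1) → (3,1) → (3,0) → (4,0) → (4,1) → (4,2) → (4,3) → (4,4) → (5,4) → (6,4) → (7,4) → (7,3) → (6,3) → (5,3) → (5,2) → (6,2) → (7,2) → (8,2) → (8,3) → (9,3) → (9,4) → (9,5) → (9,6) → (8,6) → (8,5) → (7,5) → (7,6) → (7,7) → (8,7) → (9,7) → (10,7) → (11,7) → (11,8) → (11,9) → (11,10) → (11,11)
Directions: down, down, right, down, left, down, right, right, right, right, down, down, down, left, up, up, left, down, down, down, right, down, right, right, right, up, left, up, right, right, down, down, down, down, right, right, right, right

Solution:

┌───┬─────┬───┬─┬───────┐
│A  │     │   │ │       │
│ ╷ └─┐ ╷ └─┐ │ └─┐ ╷ ╷ │
│↓│   │ │   │ │   │ │ │ │
│ └─┐ │ ├─╴ │ └─┐ ├─┘ │ │
│↳ ↓│ │ │   │   │ │   │ │
├─╴ │ ╵ │ ╶─┴─╴ │ │ ╶─┴─┤
│↓ ↲│   │       │ │     │
│ ╶─┴───┴─┬─────┤ │ ┌─┐ │
│↳ → → → ↓│     │ │ │ │ │
│ ╶─┬───┐ │ ╶─┐ ╵ │ ╵ │ │
│   │↓ ↰│↓│   │   │   │ │
├─┐ │ ╷ │ └─┐ └───┴─┬─┘ │
│ │ │↓│↑│↓  │       │   │
│ ╵ │ │ ╵ ┌─┴───┬─╴ │ ╶─┤
│   │↓│↑ ↲│↱ → ↓│   │   │
│ ┌─┤ └─┐ │ ╶─┐ │ ┌─┴─╴ │
│ │ │↳ ↓│ │↑ ↰│↓│ │     │
│ │ └─┐ └─┴─╴ │ │ │ ╶───┤
│ │   │↳ → → ↑│↓│ │     │
│ │ ╷ └───────┤ │ └───┐ │
│ │ │         │↓│     │ │
│ └─┴───────╴ │ └───╴ ╵ │
│             │↳ → → → B│
└─────────────┴─────────┘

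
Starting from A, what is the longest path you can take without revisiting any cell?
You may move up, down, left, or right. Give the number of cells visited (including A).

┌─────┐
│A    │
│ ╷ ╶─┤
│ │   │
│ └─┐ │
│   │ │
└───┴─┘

Finding longest simple path using DFS:
Start: (0, 0)
Longest path visits 5 cells
Path: A → right → down → right → down

Solution:

┌─────┐
│A ↓  │
│ ╷ ╶─┤
│ │↳ ↓│
│ └─┐ │
│   │B│
└───┴─┘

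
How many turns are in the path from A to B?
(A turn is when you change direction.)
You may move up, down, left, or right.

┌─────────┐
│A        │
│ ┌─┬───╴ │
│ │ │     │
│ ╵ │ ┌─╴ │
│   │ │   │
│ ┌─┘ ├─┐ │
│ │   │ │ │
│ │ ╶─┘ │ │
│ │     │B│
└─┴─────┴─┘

Directions: right, right, right, right, down, down, down, down
Number of turns: 1

Solution:

┌─────────┐
│A → → → ↓│
│ ┌─┬───╴ │
│ │ │    ↓│
│ ╵ │ ┌─╴ │
│   │ │  ↓│
│ ┌─┘ ├─┐ │
│ │   │ │↓│
│ │ ╶─┘ │ │
│ │     │B│
└─┴─────┴─┘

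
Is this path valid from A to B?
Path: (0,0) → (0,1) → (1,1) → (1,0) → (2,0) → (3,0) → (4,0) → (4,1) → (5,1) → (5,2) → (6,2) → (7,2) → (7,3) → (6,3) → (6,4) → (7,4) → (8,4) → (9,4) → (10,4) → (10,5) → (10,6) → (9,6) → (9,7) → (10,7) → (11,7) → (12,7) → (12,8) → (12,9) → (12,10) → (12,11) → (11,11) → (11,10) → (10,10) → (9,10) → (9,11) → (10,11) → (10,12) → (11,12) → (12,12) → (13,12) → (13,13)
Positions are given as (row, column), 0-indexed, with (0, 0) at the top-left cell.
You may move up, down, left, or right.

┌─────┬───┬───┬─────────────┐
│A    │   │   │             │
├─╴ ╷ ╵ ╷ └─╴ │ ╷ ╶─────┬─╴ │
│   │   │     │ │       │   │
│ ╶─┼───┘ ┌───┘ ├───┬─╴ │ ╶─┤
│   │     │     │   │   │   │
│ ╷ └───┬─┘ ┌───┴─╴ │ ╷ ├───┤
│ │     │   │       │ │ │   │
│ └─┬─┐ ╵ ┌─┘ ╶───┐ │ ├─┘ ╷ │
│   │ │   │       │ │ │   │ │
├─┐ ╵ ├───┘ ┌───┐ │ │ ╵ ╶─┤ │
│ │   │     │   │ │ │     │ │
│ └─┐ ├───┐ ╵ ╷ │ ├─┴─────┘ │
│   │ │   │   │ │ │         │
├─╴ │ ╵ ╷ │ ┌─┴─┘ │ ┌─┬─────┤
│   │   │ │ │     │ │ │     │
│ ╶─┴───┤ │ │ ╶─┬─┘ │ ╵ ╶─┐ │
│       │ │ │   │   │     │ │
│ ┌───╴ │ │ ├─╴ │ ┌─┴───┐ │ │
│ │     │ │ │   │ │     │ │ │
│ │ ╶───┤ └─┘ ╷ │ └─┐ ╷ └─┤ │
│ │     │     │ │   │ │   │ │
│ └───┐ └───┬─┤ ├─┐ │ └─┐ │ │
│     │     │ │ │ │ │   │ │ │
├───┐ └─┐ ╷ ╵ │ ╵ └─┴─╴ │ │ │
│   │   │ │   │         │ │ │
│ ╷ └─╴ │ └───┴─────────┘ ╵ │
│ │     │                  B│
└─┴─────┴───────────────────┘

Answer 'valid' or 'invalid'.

Checking path validity:
Result: All consecutive moves are passable.

valid

Correct solution:

┌─────┬───┬───┬─────────────┐
│A ↓  │   │   │             │
├─╴ ╷ ╵ ╷ └─╴ │ ╷ ╶─────┬─╴ │
│↓ ↲│   │     │ │       │   │
│ ╶─┼───┘ ┌───┘ ├───┬─╴ │ ╶─┤
│↓  │     │     │   │   │   │
│ ╷ └───┬─┘ ┌───┴─╴ │ ╷ ├───┤
│↓│     │   │       │ │ │   │
│ └─┬─┐ ╵ ┌─┘ ╶───┐ │ ├─┘ ╷ │
│↳ ↓│ │   │       │ │ │   │ │
├─┐ ╵ ├───┘ ┌───┐ │ │ ╵ ╶─┤ │
│ │↳ ↓│     │   │ │ │     │ │
│ └─┐ ├───┐ ╵ ╷ │ ├─┴─────┘ │
│   │↓│↱ ↓│   │ │ │         │
├─╴ │ ╵ ╷ │ ┌─┴─┘ │ ┌─┬─────┤
│   │↳ ↑│↓│ │     │ │ │     │
│ ╶─┴───┤ │ │ ╶─┬─┘ │ ╵ ╶─┐ │
│       │↓│ │   │   │     │ │
│ ┌───╴ │ │ ├─╴ │ ┌─┴───┐ │ │
│ │     │↓│ │↱ ↓│ │  ↱ ↓│ │ │
│ │ ╶───┤ └─┘ ╷ │ └─┐ ╷ └─┤ │
│ │     │↳ → ↑│↓│   │↑│↳ ↓│ │
│ └───┐ └───┬─┤ ├─┐ │ └─┐ │ │
│     │     │ │↓│ │ │↑ ↰│↓│ │
├───┐ └─┐ ╷ ╵ │ ╵ └─┴─╴ │ │ │
│   │   │ │   │↳ → → → ↑│↓│ │
│ ╷ └─╴ │ └───┴─────────┘ ╵ │
│ │     │                ↳ B│
└─┴─────┴───────────────────┘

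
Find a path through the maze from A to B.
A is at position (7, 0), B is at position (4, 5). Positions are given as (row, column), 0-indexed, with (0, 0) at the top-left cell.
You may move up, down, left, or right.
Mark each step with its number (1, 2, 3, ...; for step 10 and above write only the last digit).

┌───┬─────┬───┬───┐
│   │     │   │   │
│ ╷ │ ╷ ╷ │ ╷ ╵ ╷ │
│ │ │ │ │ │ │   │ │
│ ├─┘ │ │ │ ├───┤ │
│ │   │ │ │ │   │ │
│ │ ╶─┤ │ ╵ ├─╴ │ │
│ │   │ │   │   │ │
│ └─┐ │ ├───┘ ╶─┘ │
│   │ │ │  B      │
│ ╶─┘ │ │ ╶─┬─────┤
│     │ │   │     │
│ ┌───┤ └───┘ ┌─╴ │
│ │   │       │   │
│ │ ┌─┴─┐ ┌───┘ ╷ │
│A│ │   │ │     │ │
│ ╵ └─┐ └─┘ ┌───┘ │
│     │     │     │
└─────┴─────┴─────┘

Finding the shortest path from (7, 0) to (4, 5):
Path length: 32 steps
Directions: up → up → right → right → up → up → left → up → right → up → up → right → right → down → down → down → right → up → up → up → right → down → right → up → right → down → down → down → down → left → left → left

Solution:

┌───┬─────┬───┬───┐
│   │1 2 3│0 1│4 5│
│ ╷ │ ╷ ╷ │ ╷ ╵ ╷ │
│ │ │0│ │4│9│2 3│6│
│ ├─┘ │ │ │ ├───┤ │
│ │8 9│ │5│8│   │7│
│ │ ╶─┤ │ ╵ ├─╴ │ │
│ │7 6│ │6 7│   │8│
│ └─┐ │ ├───┘ ╶─┘ │
│   │5│ │  B 1 0 9│
│ ╶─┘ │ │ ╶─┬─────┤
│2 3 4│ │   │     │
│ ┌───┤ └───┘ ┌─╴ │
│1│   │       │   │
│ │ ┌─┴─┐ ┌───┘ ╷ │
│A│ │   │ │     │ │
│ ╵ └─┐ └─┘ ┌───┘ │
│     │     │     │
└─────┴─────┴─────┘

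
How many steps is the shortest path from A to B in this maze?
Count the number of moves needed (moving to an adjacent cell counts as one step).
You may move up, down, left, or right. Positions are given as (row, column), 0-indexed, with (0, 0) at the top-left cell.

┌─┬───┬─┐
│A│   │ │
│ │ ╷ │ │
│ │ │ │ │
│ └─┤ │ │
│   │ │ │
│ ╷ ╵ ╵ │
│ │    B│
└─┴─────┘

Using BFS to find shortest path:
Start: (0, 0), End: (3, 3)
Path found:
(0,0) → (1,0) → (2,0) → (2,1) → (3,1) → (3,2) → (3,3)
Number of steps: 6

Solution:

┌─┬───┬─┐
│A│   │ │
│ │ ╷ │ │
│↓│ │ │ │
│ └─┤ │ │
│↳ ↓│ │ │
│ ╷ ╵ ╵ │
│ │↳ → B│
└─┴─────┘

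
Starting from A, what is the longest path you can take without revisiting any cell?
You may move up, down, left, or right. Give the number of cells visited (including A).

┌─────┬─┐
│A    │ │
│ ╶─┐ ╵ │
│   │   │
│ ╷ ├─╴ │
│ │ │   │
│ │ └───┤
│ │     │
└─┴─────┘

Finding longest simple path using DFS:
Start: (0, 0)
Longest path visits 7 cells
Path: A → down → right → down → down → right → right

Solution:

┌─────┬─┐
│A    │ │
│ ╶─┐ ╵ │
│↳ ↓│   │
│ ╷ ├─╴ │
│ │↓│   │
│ │ └───┤
│ │↳ → B│
└─┴─────┘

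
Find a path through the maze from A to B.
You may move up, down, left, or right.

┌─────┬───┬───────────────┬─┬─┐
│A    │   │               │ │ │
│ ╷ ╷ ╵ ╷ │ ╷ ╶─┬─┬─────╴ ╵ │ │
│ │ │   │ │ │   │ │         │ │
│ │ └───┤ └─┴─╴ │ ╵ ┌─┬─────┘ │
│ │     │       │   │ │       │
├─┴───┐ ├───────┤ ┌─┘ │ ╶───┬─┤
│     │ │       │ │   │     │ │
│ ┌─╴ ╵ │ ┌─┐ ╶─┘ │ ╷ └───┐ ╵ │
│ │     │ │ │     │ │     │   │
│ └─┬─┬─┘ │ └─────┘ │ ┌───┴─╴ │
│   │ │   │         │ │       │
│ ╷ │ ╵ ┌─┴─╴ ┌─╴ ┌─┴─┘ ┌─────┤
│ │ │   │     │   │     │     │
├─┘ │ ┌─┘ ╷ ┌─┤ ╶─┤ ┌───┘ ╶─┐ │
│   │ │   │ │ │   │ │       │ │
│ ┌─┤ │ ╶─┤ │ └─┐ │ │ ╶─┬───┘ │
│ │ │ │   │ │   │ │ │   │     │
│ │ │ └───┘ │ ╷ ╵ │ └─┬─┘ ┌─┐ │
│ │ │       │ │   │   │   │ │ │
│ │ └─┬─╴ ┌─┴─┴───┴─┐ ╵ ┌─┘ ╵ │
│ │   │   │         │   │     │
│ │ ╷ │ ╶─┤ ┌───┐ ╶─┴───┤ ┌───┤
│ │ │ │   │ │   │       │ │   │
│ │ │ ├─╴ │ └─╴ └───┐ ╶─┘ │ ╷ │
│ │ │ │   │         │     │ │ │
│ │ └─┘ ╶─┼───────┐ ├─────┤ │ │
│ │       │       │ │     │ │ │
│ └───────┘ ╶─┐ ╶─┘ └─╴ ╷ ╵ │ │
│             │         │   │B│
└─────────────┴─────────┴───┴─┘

Finding the shortest path through the maze:
Path length: 48 steps
Directions: right → down → down → right → right → down → down → left → up → left → left → down → down → right → down → down → left → down → down → down → down → down → down → down → right → right → right → right → right → up → right → right → down → right → right → right → right → up → right → down → right → up → up → up → right → down → down → down

Solution:

┌─────┬───┬───────────────┬─┬─┐
│A ↓  │   │               │ │ │
│ ╷ ╷ ╵ ╷ │ ╷ ╶─┬─┬─────╴ ╵ │ │
│ │↓│   │ │ │   │ │         │ │
│ │ └───┤ └─┴─╴ │ ╵ ┌─┬─────┘ │
│ │↳ → ↓│       │   │ │       │
├─┴───┐ ├───────┤ ┌─┘ │ ╶───┬─┤
│↓ ← ↰│↓│       │ │   │     │ │
│ ┌─╴ ╵ │ ┌─┐ ╶─┘ │ ╷ └───┐ ╵ │
│↓│  ↑ ↲│ │ │     │ │     │   │
│ └─┬─┬─┘ │ └─────┘ │ ┌───┴─╴ │
│↳ ↓│ │   │         │ │       │
│ ╷ │ ╵ ┌─┴─╴ ┌─╴ ┌─┴─┘ ┌─────┤
│ │↓│   │     │   │     │     │
├─┘ │ ┌─┘ ╷ ┌─┤ ╶─┤ ┌───┘ ╶─┐ │
│↓ ↲│ │   │ │ │   │ │       │ │
│ ┌─┤ │ ╶─┤ │ └─┐ │ │ ╶─┬───┘ │
│↓│ │ │   │ │   │ │ │   │     │
│ │ │ └───┘ │ ╷ ╵ │ └─┬─┘ ┌─┐ │
│↓│ │       │ │   │   │   │ │ │
│ │ └─┬─╴ ┌─┴─┴───┴─┐ ╵ ┌─┘ ╵ │
│↓│   │   │         │   │     │
│ │ ╷ │ ╶─┤ ┌───┐ ╶─┴───┤ ┌───┤
│↓│ │ │   │ │   │       │ │↱ ↓│
│ │ │ ├─╴ │ └─╴ └───┐ ╶─┘ │ ╷ │
│↓│ │ │   │         │     │↑│↓│
│ │ └─┘ ╶─┼───────┐ ├─────┤ │ │
│↓│       │↱ → ↓  │ │  ↱ ↓│↑│↓│
│ └───────┘ ╶─┐ ╶─┘ └─╴ ╷ ╵ │ │
│↳ → → → → ↑  │↳ → → → ↑│↳ ↑│B│
└─────────────┴─────────┴───┴─┘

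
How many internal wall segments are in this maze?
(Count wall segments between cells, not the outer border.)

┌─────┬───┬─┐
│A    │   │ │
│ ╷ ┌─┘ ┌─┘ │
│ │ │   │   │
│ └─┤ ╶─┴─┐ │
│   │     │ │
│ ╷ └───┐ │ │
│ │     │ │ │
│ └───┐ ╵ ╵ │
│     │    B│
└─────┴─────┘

Counting internal wall segments:
Total internal walls: 20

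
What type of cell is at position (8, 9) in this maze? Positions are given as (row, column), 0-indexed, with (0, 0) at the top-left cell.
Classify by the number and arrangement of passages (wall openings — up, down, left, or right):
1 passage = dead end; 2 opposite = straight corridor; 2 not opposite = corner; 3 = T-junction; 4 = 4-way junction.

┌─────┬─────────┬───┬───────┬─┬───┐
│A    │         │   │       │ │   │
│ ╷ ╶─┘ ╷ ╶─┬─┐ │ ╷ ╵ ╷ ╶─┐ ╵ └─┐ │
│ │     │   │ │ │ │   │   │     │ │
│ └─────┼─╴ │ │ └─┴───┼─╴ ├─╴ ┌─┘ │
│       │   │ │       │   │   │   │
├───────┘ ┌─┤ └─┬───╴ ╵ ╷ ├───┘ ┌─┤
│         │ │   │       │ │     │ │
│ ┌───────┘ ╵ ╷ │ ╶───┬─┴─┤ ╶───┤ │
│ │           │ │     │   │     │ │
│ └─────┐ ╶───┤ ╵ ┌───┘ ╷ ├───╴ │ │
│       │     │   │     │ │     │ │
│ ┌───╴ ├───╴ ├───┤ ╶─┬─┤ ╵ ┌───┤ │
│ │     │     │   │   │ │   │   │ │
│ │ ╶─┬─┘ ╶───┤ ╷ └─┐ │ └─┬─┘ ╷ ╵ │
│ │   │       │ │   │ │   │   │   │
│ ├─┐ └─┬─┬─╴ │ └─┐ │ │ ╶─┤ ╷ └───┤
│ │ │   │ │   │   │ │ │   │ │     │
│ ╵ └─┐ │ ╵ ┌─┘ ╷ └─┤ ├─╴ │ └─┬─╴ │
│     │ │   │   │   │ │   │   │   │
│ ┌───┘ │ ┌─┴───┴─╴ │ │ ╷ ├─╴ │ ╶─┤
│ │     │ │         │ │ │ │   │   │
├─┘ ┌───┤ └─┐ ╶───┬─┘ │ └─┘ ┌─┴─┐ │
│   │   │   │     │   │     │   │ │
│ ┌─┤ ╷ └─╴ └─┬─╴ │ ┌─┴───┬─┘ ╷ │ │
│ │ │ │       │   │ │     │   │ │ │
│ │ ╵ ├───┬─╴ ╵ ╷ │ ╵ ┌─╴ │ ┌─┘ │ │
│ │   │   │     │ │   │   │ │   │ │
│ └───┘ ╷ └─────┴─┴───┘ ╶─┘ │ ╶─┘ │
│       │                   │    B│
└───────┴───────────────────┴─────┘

Checking cell at (8, 9):
Number of passages: 1
Cell type: dead end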